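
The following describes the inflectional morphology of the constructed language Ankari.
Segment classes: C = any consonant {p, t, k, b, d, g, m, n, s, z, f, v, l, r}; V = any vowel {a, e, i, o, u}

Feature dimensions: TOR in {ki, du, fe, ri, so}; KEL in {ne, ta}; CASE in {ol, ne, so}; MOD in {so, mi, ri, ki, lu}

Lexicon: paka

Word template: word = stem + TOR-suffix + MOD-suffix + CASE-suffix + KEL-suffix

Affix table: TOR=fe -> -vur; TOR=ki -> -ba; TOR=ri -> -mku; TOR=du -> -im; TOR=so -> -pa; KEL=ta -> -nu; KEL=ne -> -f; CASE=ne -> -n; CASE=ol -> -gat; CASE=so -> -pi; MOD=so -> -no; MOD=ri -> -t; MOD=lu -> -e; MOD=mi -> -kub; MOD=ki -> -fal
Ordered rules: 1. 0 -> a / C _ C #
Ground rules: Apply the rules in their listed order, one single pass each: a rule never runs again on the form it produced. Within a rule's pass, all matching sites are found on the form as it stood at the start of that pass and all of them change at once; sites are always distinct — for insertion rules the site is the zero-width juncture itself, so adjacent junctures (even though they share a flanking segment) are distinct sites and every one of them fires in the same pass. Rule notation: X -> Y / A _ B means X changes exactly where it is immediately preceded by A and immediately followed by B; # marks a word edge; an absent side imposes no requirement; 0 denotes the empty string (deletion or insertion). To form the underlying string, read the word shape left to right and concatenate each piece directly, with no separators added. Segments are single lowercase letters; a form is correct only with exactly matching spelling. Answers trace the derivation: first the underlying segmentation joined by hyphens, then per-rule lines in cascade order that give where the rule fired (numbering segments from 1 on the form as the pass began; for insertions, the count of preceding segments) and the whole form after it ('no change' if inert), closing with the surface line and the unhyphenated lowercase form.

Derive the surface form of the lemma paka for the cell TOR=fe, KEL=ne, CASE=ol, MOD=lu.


underlying: paka-vur-e-gat-f
1. 0 -> a / C _ C #: inserts after position(s) 11: pakavuregataf
surface: pakavuregataf


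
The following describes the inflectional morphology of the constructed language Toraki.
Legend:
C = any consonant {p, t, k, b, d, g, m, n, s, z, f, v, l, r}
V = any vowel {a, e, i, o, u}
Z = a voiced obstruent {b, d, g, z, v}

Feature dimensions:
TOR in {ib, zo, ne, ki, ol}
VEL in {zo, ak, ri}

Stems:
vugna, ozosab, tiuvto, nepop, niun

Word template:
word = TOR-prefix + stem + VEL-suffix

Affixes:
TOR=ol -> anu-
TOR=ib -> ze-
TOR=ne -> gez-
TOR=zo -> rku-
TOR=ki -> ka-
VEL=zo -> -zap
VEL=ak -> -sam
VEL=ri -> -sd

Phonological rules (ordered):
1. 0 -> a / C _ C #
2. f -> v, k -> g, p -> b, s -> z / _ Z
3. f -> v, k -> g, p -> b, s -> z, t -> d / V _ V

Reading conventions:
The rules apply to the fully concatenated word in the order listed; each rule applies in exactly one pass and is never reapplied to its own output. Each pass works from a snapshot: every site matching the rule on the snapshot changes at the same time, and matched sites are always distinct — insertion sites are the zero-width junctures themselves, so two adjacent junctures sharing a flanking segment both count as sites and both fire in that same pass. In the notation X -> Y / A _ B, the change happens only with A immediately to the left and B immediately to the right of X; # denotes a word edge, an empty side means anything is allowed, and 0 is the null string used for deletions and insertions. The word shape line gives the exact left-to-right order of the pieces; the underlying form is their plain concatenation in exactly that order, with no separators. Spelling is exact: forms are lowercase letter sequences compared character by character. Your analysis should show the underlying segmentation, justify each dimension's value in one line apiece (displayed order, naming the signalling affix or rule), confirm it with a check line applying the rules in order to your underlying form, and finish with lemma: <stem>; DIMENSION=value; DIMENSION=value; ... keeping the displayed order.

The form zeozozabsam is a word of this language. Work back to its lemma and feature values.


underlying: ze-ozosab-sam
TOR=ib - signalled by the affix ze-
VEL=ak - signalled by the affix -sam
check: zeozosabsam -> zeozosabsam -> zeozosabsam -> zeozozabsam
lemma: ozosab; TOR=ib; VEL=ak


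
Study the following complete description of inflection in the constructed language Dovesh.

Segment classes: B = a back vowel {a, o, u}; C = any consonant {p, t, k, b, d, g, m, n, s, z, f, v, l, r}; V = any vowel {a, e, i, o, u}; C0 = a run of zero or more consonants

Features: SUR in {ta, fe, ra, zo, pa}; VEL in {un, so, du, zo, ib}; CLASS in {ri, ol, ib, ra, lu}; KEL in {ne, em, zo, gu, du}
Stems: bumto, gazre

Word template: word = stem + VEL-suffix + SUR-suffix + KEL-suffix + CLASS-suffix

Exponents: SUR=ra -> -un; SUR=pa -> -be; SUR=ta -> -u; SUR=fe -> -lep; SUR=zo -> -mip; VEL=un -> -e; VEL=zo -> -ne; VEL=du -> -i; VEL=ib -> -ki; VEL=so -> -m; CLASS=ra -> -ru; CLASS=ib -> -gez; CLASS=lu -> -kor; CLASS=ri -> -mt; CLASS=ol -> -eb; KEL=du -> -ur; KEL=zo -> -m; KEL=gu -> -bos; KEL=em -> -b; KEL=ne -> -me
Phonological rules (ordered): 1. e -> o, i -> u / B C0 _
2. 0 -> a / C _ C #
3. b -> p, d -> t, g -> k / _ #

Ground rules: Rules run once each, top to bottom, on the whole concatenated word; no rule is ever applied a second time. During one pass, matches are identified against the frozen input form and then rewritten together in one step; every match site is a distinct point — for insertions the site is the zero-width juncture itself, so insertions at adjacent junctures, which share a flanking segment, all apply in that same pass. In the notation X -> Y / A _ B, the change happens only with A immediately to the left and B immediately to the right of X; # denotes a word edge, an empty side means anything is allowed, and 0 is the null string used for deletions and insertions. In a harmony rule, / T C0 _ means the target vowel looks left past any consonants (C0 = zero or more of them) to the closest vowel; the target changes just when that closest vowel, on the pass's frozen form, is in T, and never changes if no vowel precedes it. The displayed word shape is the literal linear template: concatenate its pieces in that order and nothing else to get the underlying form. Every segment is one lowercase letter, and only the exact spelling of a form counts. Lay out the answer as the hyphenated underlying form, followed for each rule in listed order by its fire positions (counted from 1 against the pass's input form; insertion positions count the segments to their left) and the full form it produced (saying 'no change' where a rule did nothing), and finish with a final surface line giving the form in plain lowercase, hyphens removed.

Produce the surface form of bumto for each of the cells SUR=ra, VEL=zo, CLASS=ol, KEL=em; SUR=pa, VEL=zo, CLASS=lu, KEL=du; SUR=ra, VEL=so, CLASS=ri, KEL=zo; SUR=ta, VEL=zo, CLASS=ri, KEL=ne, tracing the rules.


cell SUR=ra, VEL=zo, CLASS=ol, KEL=em:
underlying: bumto-ne-un-b-eb
1. e -> o, i -> u / B C0 _: fires at position(s) 7, 11: bumtonounbob
2. 0 -> a / C _ C #: no change
3. b -> p, d -> t, g -> k / _ #: fires at position(s) 12: bumtonounbop
surface: bumtonounbop

cell SUR=pa, VEL=zo, CLASS=lu, KEL=du:
underlying: bumto-ne-be-ur-kor
1. e -> o, i -> u / B C0 _: fires at position(s) 7: bumtonobeurkor
2. 0 -> a / C _ C #: no change
3. b -> p, d -> t, g -> k / _ #: no change
surface: bumtonobeurkor

cell SUR=ra, VEL=so, CLASS=ri, KEL=zo:
underlying: bumto-m-un-m-mt
1. e -> o, i -> u / B C0 _: no change
2. 0 -> a / C _ C #: inserts after position(s) 10: bumtomunmmat
3. b -> p, d -> t, g -> k / _ #: no change
surface: bumtomunmmat

cell SUR=ta, VEL=zo, CLASS=ri, KEL=ne:
underlying: bumto-ne-u-me-mt
1. e -> o, i -> u / B C0 _: fires at position(s) 7, 10: bumtonoumomt
2. 0 -> a / C _ C #: inserts after position(s) 11: bumtonoumomat
3. b -> p, d -> t, g -> k / _ #: no change
surface: bumtonoumomat


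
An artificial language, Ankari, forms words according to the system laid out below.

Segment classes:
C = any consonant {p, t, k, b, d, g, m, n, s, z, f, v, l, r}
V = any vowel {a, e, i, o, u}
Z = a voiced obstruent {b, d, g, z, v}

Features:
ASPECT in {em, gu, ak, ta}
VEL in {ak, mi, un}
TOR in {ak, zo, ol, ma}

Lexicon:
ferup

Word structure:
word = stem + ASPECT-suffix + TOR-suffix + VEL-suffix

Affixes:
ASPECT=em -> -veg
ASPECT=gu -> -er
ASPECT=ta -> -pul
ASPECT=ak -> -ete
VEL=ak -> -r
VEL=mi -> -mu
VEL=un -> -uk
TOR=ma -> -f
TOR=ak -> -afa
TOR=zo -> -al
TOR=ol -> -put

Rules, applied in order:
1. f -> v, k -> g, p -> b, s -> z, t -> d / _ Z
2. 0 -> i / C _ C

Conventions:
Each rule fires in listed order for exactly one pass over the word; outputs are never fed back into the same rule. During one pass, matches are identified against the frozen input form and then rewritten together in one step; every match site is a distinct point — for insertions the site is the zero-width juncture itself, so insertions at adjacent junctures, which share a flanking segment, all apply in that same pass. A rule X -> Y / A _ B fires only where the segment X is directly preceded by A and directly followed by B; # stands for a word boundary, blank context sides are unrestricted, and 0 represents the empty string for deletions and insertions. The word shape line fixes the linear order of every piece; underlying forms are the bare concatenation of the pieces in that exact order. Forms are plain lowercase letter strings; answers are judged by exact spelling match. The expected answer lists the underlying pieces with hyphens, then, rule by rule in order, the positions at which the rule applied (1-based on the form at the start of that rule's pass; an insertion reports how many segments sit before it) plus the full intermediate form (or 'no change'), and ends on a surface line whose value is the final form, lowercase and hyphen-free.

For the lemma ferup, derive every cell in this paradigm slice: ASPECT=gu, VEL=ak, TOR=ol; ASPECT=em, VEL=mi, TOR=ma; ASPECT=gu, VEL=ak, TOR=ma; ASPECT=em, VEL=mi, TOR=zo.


cell ASPECT=gu, VEL=ak, TOR=ol:
underlying: ferup-er-put-r
1. f -> v, k -> g, p -> b, s -> z, t -> d / _ Z: no change
2. 0 -> i / C _ C: inserts after position(s) 7, 10: feruperiputir
surface: feruperiputir

cell ASPECT=em, VEL=mi, TOR=ma:
underlying: ferup-veg-f-mu
1. f -> v, k -> g, p -> b, s -> z, t -> d / _ Z: fires at position(s) 5: ferubvegfmu
2. 0 -> i / C _ C: inserts after position(s) 5, 8, 9: ferubivegifimu
surface: ferubivegifimu

cell ASPECT=gu, VEL=ak, TOR=ma:
underlying: ferup-er-f-r
1. f -> v, k -> g, p -> b, s -> z, t -> d / _ Z: no change
2. 0 -> i / C _ C: inserts after position(s) 7, 8: feruperifir
surface: feruperifir

cell ASPECT=em, VEL=mi, TOR=zo:
underlying: ferup-veg-al-mu
1. f -> v, k -> g, p -> b, s -> z, t -> d / _ Z: fires at position(s) 5: ferubvegalmu
2. 0 -> i / C _ C: inserts after position(s) 5, 10: ferubivegalimu
surface: ferubivegalimu


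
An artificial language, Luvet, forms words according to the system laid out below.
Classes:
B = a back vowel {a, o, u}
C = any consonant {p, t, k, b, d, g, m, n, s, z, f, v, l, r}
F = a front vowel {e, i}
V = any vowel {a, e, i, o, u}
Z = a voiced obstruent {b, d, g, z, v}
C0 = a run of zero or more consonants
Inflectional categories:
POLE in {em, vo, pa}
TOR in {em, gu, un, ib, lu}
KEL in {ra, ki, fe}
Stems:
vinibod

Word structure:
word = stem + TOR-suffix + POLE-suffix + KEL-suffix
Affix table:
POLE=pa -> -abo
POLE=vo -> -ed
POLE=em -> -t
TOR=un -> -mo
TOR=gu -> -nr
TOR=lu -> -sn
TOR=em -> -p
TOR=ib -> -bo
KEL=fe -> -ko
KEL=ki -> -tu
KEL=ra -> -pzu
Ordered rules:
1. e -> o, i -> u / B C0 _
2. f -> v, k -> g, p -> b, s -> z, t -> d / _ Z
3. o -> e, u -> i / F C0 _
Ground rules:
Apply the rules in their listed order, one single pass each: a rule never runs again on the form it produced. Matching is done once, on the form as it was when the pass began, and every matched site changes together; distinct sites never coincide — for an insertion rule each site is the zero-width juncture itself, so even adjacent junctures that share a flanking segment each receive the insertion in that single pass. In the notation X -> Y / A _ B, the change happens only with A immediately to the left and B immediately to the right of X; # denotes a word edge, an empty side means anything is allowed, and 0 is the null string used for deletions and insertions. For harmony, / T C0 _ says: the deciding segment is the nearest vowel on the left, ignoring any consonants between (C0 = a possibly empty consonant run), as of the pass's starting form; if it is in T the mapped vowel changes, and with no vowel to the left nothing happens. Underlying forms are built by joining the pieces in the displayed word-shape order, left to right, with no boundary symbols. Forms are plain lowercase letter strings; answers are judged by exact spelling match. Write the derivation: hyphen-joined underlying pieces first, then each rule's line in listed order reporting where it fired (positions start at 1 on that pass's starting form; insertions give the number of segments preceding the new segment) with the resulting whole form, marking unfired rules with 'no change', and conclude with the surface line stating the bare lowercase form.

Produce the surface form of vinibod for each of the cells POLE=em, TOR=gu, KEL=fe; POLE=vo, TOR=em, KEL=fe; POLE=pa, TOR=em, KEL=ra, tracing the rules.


cell POLE=em, TOR=gu, KEL=fe:
underlying: vinibod-nr-t-ko
1. e -> o, i -> u / B C0 _: no change
2. f -> v, k -> g, p -> b, s -> z, t -> d / _ Z: no change
3. o -> e, u -> i / F C0 _: fires at position(s) 6: vinibednrtko
surface: vinibednrtko

cell POLE=vo, TOR=em, KEL=fe:
underlying: vinibod-p-ed-ko
1. e -> o, i -> u / B C0 _: fires at position(s) 9: vinibodpodko
2. f -> v, k -> g, p -> b, s -> z, t -> d / _ Z: no change
3. o -> e, u -> i / F C0 _: fires at position(s) 6: vinibedpodko
surface: vinibedpodko

cell POLE=pa, TOR=em, KEL=ra:
underlying: vinibod-p-abo-pzu
1. e -> o, i -> u / B C0 _: no change
2. f -> v, k -> g, p -> b, s -> z, t -> d / _ Z: fires at position(s) 12: vinibodpabobzu
3. o -> e, u -> i / F C0 _: fires at position(s) 6: vinibedpabobzu
surface: vinibedpabobzu


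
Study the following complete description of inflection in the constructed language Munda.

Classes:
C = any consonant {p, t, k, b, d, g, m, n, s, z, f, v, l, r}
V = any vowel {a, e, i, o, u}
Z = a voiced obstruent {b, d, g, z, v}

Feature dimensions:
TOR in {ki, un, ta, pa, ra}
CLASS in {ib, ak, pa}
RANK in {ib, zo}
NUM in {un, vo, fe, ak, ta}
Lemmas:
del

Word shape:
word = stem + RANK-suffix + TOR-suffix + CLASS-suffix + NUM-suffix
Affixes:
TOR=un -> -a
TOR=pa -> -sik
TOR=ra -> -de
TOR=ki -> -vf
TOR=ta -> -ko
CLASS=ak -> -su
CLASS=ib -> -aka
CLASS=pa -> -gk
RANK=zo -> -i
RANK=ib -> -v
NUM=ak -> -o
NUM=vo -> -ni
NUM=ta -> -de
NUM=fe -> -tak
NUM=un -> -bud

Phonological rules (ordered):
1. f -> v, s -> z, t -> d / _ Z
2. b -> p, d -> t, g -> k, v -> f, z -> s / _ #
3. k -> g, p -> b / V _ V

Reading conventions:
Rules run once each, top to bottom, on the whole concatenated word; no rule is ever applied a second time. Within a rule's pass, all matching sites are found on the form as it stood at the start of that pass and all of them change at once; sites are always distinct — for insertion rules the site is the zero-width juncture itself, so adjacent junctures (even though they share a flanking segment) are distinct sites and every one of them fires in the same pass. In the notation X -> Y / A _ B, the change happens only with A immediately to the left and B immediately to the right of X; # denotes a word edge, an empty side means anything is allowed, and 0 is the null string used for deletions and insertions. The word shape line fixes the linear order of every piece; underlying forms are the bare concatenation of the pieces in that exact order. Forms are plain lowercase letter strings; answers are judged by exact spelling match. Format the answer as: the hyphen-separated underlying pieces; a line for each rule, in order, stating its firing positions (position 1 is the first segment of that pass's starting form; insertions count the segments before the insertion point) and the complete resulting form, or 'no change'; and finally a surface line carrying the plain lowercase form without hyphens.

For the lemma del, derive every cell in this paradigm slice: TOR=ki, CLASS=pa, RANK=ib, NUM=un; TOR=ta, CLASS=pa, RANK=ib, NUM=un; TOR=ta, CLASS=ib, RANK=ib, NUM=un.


cell TOR=ki, CLASS=pa, RANK=ib, NUM=un:
underlying: del-v-vf-gk-bud
1. f -> v, s -> z, t -> d / _ Z: fires at position(s) 6: delvvvgkbud
2. b -> p, d -> t, g -> k, v -> f, z -> s / _ #: fires at position(s) 11: delvvvgkbut
3. k -> g, p -> b / V _ V: no change
surface: delvvvgkbut

cell TOR=ta, CLASS=pa, RANK=ib, NUM=un:
underlying: del-v-ko-gk-bud
1. f -> v, s -> z, t -> d / _ Z: no change
2. b -> p, d -> t, g -> k, v -> f, z -> s / _ #: fires at position(s) 11: delvkogkbut
3. k -> g, p -> b / V _ V: no change
surface: delvkogkbut

cell TOR=ta, CLASS=ib, RANK=ib, NUM=un:
underlying: del-v-ko-aka-bud
1. f -> v, s -> z, t -> d / _ Z: no change
2. b -> p, d -> t, g -> k, v -> f, z -> s / _ #: fires at position(s) 12: delvkoakabut
3. k -> g, p -> b / V _ V: fires at position(s) 8: delvkoagabut
surface: delvkoagabut


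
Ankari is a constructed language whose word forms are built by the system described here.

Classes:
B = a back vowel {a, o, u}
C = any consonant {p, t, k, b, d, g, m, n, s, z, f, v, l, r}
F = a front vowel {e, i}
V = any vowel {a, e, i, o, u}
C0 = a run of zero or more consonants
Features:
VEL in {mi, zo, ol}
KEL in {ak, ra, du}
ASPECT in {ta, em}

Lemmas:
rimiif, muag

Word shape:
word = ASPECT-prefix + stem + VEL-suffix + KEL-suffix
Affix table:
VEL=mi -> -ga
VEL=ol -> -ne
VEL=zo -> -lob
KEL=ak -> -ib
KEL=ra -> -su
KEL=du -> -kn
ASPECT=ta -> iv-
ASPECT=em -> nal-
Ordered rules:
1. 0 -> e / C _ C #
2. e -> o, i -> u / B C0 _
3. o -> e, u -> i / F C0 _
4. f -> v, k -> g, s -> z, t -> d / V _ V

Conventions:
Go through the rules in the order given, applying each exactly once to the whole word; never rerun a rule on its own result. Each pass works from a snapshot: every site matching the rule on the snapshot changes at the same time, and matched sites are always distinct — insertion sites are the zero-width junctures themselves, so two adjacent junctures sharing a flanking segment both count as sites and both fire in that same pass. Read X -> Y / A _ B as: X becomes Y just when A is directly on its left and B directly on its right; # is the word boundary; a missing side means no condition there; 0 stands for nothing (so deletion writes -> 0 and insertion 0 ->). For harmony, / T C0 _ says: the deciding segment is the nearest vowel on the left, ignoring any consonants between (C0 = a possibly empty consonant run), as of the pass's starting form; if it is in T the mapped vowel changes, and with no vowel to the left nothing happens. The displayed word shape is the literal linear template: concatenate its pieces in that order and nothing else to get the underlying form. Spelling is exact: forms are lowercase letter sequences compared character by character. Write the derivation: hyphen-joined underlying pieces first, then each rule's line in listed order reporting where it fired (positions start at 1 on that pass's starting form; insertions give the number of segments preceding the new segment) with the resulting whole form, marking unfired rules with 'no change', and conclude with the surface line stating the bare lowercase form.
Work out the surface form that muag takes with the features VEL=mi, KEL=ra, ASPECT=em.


underlying: nal-muag-ga-su
1. 0 -> e / C _ C #: no change
2. e -> o, i -> u / B C0 _: no change
3. o -> e, u -> i / F C0 _: no change
4. f -> v, k -> g, s -> z, t -> d / V _ V: fires at position(s) 10: nalmuaggazu
surface: nalmuaggazu


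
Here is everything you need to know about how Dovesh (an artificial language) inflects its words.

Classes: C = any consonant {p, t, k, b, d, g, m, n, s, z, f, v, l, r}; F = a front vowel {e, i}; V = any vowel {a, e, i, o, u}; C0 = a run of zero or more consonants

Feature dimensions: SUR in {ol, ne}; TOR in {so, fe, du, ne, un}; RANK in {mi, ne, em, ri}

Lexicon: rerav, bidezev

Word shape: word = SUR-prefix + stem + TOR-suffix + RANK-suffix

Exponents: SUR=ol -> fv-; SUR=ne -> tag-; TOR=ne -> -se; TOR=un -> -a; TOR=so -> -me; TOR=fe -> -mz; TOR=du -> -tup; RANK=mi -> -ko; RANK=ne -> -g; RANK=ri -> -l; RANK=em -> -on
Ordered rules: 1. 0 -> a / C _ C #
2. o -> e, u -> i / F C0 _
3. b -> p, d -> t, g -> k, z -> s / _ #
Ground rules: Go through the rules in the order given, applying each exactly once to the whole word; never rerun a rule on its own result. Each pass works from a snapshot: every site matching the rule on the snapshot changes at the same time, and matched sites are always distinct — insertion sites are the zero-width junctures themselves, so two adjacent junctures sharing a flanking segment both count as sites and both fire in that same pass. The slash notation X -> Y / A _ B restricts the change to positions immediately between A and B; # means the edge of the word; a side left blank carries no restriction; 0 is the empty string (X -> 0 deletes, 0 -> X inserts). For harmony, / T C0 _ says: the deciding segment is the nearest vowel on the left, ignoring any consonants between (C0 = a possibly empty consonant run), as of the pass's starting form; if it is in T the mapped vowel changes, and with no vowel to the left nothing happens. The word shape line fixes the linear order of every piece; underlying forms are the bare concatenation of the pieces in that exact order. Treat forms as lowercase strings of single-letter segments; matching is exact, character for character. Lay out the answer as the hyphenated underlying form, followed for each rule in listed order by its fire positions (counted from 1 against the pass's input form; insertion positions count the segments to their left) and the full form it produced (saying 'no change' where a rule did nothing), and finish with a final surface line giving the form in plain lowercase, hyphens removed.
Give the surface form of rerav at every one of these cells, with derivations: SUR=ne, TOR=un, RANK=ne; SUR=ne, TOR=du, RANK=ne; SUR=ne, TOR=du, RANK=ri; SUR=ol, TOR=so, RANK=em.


cell SUR=ne, TOR=un, RANK=ne:
underlying: tag-rerav-a-g
1. 0 -> a / C _ C #: no change
2. o -> e, u -> i / F C0 _: no change
3. b -> p, d -> t, g -> k, z -> s / _ #: fires at position(s) 10: tagreravak
surface: tagreravak

cell SUR=ne, TOR=du, RANK=ne:
underlying: tag-rerav-tup-g
1. 0 -> a / C _ C #: inserts after position(s) 11: tagreravtupag
2. o -> e, u -> i / F C0 _: no change
3. b -> p, d -> t, g -> k, z -> s / _ #: fires at position(s) 13: tagreravtupak
surface: tagreravtupak

cell SUR=ne, TOR=du, RANK=ri:
underlying: tag-rerav-tup-l
1. 0 -> a / C _ C #: inserts after position(s) 11: tagreravtupal
2. o -> e, u -> i / F C0 _: no change
3. b -> p, d -> t, g -> k, z -> s / _ #: no change
surface: tagreravtupal

cell SUR=ol, TOR=so, RANK=em:
underlying: fv-rerav-me-on
1. 0 -> a / C _ C #: no change
2. o -> e, u -> i / F C0 _: fires at position(s) 10: fvreravmeen
3. b -> p, d -> t, g -> k, z -> s / _ #: no change
surface: fvreravmeen


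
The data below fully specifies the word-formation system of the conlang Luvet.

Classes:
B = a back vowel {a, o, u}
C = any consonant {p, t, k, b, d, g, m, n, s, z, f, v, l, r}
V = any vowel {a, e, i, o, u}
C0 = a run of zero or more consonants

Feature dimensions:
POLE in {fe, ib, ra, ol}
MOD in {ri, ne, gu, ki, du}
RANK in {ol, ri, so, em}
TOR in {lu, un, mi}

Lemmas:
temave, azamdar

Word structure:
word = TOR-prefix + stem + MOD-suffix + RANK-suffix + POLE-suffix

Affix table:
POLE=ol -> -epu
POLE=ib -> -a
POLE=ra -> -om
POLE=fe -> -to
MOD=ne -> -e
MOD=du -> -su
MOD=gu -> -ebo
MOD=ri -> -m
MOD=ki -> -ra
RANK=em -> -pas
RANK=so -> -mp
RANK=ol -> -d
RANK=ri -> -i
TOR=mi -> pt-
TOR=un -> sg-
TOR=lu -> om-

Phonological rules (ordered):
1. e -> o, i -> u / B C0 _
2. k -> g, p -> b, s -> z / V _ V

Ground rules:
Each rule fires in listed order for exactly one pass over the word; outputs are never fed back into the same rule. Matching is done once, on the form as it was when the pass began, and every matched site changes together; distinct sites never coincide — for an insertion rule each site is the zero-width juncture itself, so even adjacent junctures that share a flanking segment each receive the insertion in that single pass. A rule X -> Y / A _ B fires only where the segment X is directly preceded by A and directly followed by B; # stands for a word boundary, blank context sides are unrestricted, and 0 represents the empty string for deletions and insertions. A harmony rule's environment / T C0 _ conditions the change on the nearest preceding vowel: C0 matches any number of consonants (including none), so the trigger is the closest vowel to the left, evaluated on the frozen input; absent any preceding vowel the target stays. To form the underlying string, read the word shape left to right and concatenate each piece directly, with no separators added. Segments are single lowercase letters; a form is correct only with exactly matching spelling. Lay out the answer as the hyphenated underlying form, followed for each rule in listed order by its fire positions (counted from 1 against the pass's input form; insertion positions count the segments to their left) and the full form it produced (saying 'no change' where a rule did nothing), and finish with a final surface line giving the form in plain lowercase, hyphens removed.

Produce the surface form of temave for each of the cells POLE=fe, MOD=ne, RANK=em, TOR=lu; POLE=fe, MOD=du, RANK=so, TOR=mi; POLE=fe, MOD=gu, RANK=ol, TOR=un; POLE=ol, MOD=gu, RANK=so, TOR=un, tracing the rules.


cell POLE=fe, MOD=ne, RANK=em, TOR=lu:
underlying: om-temave-e-pas-to
1. e -> o, i -> u / B C0 _: fires at position(s) 4, 8: omtomavoepasto
2. k -> g, p -> b, s -> z / V _ V: fires at position(s) 10: omtomavoebasto
surface: omtomavoebasto

cell POLE=fe, MOD=du, RANK=so, TOR=mi:
underlying: pt-temave-su-mp-to
1. e -> o, i -> u / B C0 _: fires at position(s) 8: pttemavosumpto
2. k -> g, p -> b, s -> z / V _ V: fires at position(s) 9: pttemavozumpto
surface: pttemavozumpto

cell POLE=fe, MOD=gu, RANK=ol, TOR=un:
underlying: sg-temave-ebo-d-to
1. e -> o, i -> u / B C0 _: fires at position(s) 8: sgtemavoebodto
2. k -> g, p -> b, s -> z / V _ V: no change
surface: sgtemavoebodto

cell POLE=ol, MOD=gu, RANK=so, TOR=un:
underlying: sg-temave-ebo-mp-epu
1. e -> o, i -> u / B C0 _: fires at position(s) 8, 14: sgtemavoebompopu
2. k -> g, p -> b, s -> z / V _ V: fires at position(s) 15: sgtemavoebompobu
surface: sgtemavoebompobu


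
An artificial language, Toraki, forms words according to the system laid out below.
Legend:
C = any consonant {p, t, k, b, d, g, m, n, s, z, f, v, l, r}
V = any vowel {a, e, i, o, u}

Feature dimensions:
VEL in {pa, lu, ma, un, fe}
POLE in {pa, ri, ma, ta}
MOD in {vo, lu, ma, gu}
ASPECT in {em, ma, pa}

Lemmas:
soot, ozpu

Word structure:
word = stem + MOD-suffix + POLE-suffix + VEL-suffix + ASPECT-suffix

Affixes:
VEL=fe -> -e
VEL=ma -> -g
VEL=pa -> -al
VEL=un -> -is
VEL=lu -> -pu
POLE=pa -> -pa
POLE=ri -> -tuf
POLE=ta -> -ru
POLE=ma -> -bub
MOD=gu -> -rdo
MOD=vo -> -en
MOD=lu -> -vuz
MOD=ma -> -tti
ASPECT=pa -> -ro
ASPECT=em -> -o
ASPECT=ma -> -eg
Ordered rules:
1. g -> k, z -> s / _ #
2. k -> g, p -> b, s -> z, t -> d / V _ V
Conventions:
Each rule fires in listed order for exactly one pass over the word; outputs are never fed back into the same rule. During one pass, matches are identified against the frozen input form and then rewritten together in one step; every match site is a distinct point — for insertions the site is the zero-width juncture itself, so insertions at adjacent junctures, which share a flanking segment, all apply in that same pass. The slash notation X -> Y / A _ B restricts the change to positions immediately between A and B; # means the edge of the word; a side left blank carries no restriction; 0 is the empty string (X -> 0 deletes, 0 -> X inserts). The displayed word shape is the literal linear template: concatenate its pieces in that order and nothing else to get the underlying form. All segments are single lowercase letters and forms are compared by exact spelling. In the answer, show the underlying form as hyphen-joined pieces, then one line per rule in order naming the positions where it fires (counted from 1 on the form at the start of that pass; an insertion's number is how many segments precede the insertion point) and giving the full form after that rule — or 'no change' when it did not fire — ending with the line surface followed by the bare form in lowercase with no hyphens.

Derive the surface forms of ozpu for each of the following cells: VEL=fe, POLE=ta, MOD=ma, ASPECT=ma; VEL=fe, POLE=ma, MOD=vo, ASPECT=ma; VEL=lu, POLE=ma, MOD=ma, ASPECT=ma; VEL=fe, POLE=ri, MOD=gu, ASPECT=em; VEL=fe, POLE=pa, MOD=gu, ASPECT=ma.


cell VEL=fe, POLE=ta, MOD=ma, ASPECT=ma:
underlying: ozpu-tti-ru-e-eg
1. g -> k, z -> s / _ #: fires at position(s) 12: ozputtirueek
2. k -> g, p -> b, s -> z, t -> d / V _ V: no change
surface: ozputtirueek

cell VEL=fe, POLE=ma, MOD=vo, ASPECT=ma:
underlying: ozpu-en-bub-e-eg
1. g -> k, z -> s / _ #: fires at position(s) 12: ozpuenbubeek
2. k -> g, p -> b, s -> z, t -> d / V _ V: no change
surface: ozpuenbubeek

cell VEL=lu, POLE=ma, MOD=ma, ASPECT=ma:
underlying: ozpu-tti-bub-pu-eg
1. g -> k, z -> s / _ #: fires at position(s) 14: ozputtibubpuek
2. k -> g, p -> b, s -> z, t -> d / V _ V: no change
surface: ozputtibubpuek

cell VEL=fe, POLE=ri, MOD=gu, ASPECT=em:
underlying: ozpu-rdo-tuf-e-o
1. g -> k, z -> s / _ #: no change
2. k -> g, p -> b, s -> z, t -> d / V _ V: fires at position(s) 8: ozpurdodufeo
surface: ozpurdodufeo

cell VEL=fe, POLE=pa, MOD=gu, ASPECT=ma:
underlying: ozpu-rdo-pa-e-eg
1. g -> k, z -> s / _ #: fires at position(s) 12: ozpurdopaeek
2. k -> g, p -> b, s -> z, t -> d / V _ V: fires at position(s) 8: ozpurdobaeek
surface: ozpurdobaeek


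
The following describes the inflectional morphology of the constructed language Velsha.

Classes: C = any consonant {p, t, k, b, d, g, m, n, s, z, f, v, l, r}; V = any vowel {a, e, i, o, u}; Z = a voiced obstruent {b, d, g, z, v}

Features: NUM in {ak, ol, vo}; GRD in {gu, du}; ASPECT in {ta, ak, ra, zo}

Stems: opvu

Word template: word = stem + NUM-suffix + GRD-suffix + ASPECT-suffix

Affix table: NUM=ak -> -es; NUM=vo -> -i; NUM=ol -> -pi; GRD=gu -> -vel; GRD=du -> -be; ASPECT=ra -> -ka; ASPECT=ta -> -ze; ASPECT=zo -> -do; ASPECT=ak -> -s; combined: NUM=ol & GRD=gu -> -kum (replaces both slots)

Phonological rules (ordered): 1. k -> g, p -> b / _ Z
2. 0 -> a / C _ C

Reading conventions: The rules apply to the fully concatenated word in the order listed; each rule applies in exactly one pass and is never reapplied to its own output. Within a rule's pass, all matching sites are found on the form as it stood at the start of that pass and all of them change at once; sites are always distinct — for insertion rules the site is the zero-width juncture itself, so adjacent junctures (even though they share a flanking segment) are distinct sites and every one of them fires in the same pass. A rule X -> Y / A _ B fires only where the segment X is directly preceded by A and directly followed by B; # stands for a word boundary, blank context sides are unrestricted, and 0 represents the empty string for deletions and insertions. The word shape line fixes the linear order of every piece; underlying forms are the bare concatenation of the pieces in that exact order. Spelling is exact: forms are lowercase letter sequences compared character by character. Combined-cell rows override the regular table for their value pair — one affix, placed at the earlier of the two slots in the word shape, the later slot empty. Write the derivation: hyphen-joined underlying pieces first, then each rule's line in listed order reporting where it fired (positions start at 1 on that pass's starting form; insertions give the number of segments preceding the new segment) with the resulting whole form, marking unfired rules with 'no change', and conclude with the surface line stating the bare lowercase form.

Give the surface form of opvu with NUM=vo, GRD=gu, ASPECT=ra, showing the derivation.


underlying: opvu-i-vel-ka
1. k -> g, p -> b / _ Z: fires at position(s) 2: obvuivelka
2. 0 -> a / C _ C: inserts after position(s) 2, 8: obavuivelaka
surface: obavuivelaka


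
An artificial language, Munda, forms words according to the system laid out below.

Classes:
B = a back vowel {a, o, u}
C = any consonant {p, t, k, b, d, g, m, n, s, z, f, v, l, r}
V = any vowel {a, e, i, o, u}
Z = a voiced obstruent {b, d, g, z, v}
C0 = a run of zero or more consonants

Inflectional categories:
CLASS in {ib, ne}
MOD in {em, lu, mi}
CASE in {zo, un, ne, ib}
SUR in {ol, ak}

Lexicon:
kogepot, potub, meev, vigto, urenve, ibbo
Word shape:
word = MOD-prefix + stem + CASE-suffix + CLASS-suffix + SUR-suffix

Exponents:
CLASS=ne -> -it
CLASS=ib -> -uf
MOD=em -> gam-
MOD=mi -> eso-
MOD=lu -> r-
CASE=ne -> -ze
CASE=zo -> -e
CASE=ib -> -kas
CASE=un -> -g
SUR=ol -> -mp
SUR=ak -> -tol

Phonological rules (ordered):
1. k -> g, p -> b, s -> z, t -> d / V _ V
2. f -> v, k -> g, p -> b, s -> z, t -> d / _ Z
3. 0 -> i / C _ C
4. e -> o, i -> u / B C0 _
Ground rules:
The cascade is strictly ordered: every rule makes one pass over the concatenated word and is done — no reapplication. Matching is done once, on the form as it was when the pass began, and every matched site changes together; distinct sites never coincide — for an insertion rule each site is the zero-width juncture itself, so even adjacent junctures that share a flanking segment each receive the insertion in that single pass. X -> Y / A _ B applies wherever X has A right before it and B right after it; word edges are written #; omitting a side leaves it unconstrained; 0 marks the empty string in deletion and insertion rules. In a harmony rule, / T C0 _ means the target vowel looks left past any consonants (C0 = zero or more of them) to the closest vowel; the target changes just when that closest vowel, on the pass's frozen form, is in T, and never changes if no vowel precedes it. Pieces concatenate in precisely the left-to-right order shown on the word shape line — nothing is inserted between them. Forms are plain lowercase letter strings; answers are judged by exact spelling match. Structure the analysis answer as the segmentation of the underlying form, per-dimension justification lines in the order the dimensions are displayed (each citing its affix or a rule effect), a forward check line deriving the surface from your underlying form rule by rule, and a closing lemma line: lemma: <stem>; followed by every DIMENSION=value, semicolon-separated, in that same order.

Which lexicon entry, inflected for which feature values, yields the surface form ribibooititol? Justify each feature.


underlying: r-ibbo-e-it-tol
CLASS=ne - signalled by the affix -it
MOD=lu - signalled by the affix r-
CASE=zo - signalled by the affix -e
SUR=ak - signalled by the affix -tol
check: ribboeittol -> ribboeittol -> ribboeittol -> ribiboeititol -> ribibooititol
lemma: ibbo; CLASS=ne; MOD=lu; CASE=zo; SUR=ak


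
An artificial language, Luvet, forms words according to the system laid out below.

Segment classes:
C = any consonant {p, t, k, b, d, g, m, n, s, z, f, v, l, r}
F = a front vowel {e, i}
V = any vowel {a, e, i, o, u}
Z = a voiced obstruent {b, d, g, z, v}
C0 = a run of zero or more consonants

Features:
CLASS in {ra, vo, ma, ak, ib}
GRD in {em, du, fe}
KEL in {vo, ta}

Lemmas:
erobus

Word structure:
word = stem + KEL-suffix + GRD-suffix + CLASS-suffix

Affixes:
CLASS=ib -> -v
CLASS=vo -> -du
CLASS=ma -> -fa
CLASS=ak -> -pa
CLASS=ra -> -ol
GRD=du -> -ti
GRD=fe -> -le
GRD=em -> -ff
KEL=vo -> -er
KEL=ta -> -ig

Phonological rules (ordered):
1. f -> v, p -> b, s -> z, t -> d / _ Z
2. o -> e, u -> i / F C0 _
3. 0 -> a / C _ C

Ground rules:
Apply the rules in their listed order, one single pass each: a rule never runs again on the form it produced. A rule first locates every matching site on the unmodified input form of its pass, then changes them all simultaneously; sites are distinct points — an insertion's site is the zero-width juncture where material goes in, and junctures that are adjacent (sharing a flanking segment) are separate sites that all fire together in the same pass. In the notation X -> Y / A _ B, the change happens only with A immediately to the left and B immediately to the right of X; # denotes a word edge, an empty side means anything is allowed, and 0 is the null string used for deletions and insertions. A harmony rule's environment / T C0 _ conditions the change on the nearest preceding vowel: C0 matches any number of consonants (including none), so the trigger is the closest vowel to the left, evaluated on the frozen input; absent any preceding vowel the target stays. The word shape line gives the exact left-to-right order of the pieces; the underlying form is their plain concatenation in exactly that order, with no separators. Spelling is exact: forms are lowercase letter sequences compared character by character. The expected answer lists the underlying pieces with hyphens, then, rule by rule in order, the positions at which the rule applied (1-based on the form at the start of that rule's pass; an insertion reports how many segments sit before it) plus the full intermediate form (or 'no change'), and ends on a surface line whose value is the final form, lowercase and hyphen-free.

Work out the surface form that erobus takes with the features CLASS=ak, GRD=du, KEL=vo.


underlying: erobus-er-ti-pa
1. f -> v, p -> b, s -> z, t -> d / _ Z: no change
2. o -> e, u -> i / F C0 _: fires at position(s) 3: erebusertipa
3. 0 -> a / C _ C: inserts after position(s) 8: erebuseratipa
surface: erebuseratipa


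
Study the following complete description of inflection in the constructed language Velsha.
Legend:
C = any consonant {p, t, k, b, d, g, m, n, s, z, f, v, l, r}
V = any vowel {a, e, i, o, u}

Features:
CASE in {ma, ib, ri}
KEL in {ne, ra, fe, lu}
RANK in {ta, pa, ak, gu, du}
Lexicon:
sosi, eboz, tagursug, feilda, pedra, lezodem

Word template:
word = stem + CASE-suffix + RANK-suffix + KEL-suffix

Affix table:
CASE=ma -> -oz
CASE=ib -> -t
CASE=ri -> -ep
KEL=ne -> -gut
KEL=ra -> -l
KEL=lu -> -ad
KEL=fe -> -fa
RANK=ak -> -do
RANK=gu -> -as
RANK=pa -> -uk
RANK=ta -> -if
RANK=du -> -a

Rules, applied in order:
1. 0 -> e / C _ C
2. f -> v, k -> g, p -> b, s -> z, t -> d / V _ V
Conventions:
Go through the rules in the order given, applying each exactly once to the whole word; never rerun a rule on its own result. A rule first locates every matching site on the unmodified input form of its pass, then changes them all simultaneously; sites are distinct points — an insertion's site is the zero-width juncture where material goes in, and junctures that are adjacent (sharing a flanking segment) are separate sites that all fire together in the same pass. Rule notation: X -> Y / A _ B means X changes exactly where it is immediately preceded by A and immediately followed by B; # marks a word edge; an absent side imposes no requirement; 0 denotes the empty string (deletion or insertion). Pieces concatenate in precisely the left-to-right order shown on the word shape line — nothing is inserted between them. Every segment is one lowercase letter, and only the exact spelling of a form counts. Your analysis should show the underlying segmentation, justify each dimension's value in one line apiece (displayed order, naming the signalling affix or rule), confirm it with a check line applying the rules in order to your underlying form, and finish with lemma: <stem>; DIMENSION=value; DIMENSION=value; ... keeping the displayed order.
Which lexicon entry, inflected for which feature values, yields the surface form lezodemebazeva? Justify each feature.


underlying: lezodem-ep-as-fa
CASE=ri - signalled by the affix -ep
KEL=fe - signalled by the affix -fa
RANK=gu - signalled by the affix -as
check: lezodemepasfa -> lezodemepasefa -> lezodemebazeva
lemma: lezodem; CASE=ri; KEL=fe; RANK=gu
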